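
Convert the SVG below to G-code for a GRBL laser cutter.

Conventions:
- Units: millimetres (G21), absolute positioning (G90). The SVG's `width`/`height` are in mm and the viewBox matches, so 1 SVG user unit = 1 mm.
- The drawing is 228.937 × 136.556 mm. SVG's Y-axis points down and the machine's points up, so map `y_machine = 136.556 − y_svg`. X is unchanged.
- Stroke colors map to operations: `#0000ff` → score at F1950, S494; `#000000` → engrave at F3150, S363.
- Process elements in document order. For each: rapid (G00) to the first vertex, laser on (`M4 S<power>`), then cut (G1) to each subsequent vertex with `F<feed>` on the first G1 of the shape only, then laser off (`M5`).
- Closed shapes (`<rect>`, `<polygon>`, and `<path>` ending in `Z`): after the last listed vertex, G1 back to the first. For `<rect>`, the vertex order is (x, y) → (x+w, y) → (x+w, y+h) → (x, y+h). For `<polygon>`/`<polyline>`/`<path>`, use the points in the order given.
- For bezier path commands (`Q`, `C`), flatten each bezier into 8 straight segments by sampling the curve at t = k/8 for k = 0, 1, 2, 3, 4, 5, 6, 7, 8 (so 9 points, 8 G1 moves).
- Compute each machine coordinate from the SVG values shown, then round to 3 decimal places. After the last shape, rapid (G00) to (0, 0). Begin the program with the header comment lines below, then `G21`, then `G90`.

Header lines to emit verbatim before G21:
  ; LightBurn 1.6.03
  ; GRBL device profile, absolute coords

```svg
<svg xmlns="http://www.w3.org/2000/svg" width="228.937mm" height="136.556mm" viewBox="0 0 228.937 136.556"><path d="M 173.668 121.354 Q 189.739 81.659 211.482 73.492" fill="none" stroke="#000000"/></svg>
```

; LightBurn 1.6.03
; GRBL device profile, absolute coords
G21
G90
G00 X173.668 Y15.202
M4 S363
G1 X177.774 Y24.633 F3150
G1 X182.058 Y33.079
G1 X186.519 Y40.540
G1 X191.157 Y47.015
G1 X195.972 Y52.505
G1 X200.965 Y57.010
G1 X206.135 Y60.530
G1 X211.482 Y63.064
M5
G00 X0.000 Y0.000

Since the viewBox matches the mm dimensions, user units are millimetres directly. The only transform is the Y-flip y_m = 136.556 − y_svg.

Shape 1 is a quadratic bezier drawn with `<path>`. Its stroke #000000 means engrave at S363, F3150. After flipping Y the toolpath is (173.668,15.202) → (177.774,24.633) → (182.058,33.079) → (186.519,40.540) → (191.157,47.015) → (195.972,52.505) → (200.965,57.010) → (206.135,60.530) → (211.482,63.064).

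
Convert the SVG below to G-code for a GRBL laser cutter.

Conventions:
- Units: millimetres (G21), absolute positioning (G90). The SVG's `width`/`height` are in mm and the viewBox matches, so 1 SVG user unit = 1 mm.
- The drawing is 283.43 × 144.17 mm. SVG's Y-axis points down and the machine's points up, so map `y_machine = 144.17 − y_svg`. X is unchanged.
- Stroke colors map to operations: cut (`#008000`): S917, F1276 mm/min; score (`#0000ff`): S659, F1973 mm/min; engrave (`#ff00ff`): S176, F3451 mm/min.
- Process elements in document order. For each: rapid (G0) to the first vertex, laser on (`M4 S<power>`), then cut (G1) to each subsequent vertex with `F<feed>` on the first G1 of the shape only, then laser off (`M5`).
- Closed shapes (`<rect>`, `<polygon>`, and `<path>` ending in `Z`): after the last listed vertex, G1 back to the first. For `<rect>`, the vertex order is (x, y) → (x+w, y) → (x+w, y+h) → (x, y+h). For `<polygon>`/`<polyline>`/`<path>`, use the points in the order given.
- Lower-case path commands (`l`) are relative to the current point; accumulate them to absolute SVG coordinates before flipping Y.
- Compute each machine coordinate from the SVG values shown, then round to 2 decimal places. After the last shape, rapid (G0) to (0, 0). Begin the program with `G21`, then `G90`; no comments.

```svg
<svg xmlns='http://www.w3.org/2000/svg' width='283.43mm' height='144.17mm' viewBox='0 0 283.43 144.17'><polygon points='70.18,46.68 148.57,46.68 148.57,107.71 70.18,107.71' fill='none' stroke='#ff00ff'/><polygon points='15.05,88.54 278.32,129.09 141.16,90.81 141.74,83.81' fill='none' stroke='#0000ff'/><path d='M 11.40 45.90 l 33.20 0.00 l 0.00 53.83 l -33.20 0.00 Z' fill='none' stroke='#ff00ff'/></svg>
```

1 u = 1 mm; y_m = 144.17 − y.

[1] `<polygon>` rectangle, #ff00ff→engrave S176 F3451: (70.18,97.49) → (148.57,97.49) → (148.57,36.46) → (70.18,36.46) → (70.18,97.49) (closed)

[2] `<polygon>` closed polygon, #0000ff→score S659 F1973: (15.05,55.63) → (278.32,15.08) → (141.16,53.36) → (141.74,60.36) → (15.05,55.63) (closed)

[3] `<path>` rectangle, #ff00ff→engrave S176 F3451: (11.40,98.27) → (44.60,98.27) → (44.60,44.44) → (11.40,44.44) → (11.40,98.27) (closed)

G21
G90
G0 X70.18 Y97.49
M4 S176
G1 X148.57 Y97.49 F3451
G1 X148.57 Y36.46
G1 X70.18 Y36.46
G1 X70.18 Y97.49
M5
G0 X15.05 Y55.63
M4 S659
G1 X278.32 Y15.08 F1973
G1 X141.16 Y53.36
G1 X141.74 Y60.36
G1 X15.05 Y55.63
M5
G0 X11.40 Y98.27
M4 S176
G1 X44.60 Y98.27 F3451
G1 X44.60 Y44.44
G1 X11.40 Y44.44
G1 X11.40 Y98.27
M5
G0 X0.00 Y0.00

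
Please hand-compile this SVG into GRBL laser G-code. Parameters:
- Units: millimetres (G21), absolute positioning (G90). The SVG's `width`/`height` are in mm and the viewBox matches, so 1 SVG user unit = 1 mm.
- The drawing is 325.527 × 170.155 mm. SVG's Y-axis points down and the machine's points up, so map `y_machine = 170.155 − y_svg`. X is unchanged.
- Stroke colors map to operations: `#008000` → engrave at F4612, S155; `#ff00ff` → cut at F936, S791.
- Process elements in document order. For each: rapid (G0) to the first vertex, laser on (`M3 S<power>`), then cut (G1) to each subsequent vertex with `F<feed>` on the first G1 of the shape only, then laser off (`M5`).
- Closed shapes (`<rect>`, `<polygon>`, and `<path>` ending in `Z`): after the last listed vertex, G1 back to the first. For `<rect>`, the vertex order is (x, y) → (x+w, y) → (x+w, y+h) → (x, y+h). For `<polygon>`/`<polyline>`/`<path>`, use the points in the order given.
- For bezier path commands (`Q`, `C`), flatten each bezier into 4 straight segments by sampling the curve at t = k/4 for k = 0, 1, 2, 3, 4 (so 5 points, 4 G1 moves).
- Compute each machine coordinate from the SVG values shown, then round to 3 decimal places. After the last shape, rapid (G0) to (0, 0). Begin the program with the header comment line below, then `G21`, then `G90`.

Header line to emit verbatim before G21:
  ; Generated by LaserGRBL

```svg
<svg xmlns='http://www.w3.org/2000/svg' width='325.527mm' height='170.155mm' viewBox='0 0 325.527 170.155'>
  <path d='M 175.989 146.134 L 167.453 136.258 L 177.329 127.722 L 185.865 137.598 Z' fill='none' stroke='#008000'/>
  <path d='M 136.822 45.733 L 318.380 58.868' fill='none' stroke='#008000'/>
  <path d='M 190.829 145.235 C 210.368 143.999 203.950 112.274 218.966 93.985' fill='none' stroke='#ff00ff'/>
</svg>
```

1 u = 1 mm; y_m = 170.155 − y.

[1] `<path>` regular polygon, #008000→engrave S155 F4612: (175.989,24.021) → (167.453,33.897) → (177.329,42.433) → (185.865,32.557) → (175.989,24.021) (closed)

[2] `<path>` line segment, #008000→engrave S155 F4612: (136.822,124.422) → (318.380,111.287)

[3] `<path>` cubic bezier, #ff00ff→cut S791 F936: (190.829,24.920) → (201.357,30.877) → (206.594,44.150) → (210.982,60.620) → (218.966,76.170)

; Generated by LaserGRBL
G21
G90
G0 X175.989 Y24.021
M3 S155
G1 X167.453 Y33.897 F4612
G1 X177.329 Y42.433
G1 X185.865 Y32.557
G1 X175.989 Y24.021
M5
G0 X136.822 Y124.422
M3 S155
G1 X318.380 Y111.287 F4612
M5
G0 X190.829 Y24.920
M3 S791
G1 X201.357 Y30.877 F936
G1 X206.594 Y44.150
G1 X210.982 Y60.620
G1 X218.966 Y76.170
M5
G0 X0.000 Y0.000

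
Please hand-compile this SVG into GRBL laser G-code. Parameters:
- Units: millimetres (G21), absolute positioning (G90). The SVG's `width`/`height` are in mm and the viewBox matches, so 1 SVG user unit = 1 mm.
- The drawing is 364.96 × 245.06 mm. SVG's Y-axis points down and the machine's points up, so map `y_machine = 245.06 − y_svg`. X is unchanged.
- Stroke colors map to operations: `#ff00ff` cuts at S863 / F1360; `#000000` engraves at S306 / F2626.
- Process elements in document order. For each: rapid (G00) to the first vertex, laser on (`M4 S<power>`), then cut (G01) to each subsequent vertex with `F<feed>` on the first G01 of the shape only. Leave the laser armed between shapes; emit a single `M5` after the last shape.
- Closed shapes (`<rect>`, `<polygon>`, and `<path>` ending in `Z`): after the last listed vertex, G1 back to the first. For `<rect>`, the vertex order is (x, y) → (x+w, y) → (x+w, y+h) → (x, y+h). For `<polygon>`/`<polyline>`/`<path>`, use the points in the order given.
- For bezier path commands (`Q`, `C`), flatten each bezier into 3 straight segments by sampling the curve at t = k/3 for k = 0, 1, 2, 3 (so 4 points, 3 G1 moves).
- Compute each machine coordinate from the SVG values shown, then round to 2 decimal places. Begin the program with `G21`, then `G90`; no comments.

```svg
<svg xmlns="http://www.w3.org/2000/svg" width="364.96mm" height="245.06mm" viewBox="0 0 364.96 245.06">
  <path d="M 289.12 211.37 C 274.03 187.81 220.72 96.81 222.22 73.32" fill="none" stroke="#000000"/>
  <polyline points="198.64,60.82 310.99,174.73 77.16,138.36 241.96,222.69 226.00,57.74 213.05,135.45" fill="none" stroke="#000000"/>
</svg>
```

G21
G90
G00 X289.12 Y33.69
M4 S306
G01 X264.74 Y74.73 F2626
G01 X235.54 Y130.74
G01 X222.22 Y171.74
G00 X198.64 Y184.24
M4 S306
G01 X310.99 Y70.33 F2626
G01 X77.16 Y106.70
G01 X241.96 Y22.37
G01 X226.00 Y187.32
G01 X213.05 Y109.61
M5

1 u = 1 mm; y_m = 245.06 − y.

[1] `<path>` cubic bezier, #000000→engrave S306 F2626: (289.12,33.69) → (264.74,74.73) → (235.54,130.74) → (222.22,171.74)

[2] `<polyline>` open polyline, #000000→engrave S306 F2626: (198.64,184.24) → (310.99,70.33) → (77.16,106.70) → (241.96,22.37) → (226.00,187.32) → (213.05,109.61)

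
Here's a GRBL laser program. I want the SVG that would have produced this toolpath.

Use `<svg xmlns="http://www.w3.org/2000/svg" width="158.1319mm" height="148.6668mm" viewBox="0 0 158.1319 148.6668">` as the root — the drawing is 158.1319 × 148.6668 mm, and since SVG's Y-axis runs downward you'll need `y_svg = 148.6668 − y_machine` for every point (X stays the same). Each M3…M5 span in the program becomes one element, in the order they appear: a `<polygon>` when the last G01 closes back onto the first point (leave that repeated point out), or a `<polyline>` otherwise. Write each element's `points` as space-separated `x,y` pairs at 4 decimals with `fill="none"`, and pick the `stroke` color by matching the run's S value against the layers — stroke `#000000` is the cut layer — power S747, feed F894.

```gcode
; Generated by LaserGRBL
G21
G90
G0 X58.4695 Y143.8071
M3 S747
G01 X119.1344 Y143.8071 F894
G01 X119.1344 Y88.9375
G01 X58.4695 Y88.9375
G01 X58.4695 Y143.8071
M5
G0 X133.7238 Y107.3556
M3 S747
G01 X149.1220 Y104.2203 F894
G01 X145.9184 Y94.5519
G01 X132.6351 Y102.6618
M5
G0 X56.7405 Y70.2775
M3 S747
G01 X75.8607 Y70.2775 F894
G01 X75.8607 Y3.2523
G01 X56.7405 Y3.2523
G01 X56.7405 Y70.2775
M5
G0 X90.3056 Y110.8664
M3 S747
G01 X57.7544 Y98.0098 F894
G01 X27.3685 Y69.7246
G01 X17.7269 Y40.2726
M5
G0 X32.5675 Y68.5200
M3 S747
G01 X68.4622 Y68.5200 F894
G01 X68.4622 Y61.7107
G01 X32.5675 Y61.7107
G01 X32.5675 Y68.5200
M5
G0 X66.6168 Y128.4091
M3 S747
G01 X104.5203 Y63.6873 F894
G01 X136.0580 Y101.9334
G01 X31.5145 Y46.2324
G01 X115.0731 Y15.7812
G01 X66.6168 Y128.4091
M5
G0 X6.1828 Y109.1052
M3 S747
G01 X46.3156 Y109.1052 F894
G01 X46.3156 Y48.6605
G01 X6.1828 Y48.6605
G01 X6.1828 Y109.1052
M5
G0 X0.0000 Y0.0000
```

<svg xmlns="http://www.w3.org/2000/svg" width="158.1319mm" height="148.6668mm" viewBox="0 0 158.1319 148.6668">
  <polygon points="58.4695,4.8597 119.1344,4.8597 119.1344,59.7293 58.4695,59.7293" fill="none" stroke="#000000"/>
  <polyline points="133.7238,41.3112 149.1220,44.4465 145.9184,54.1149 132.6351,46.0050" fill="none" stroke="#000000"/>
  <polygon points="56.7405,78.3893 75.8607,78.3893 75.8607,145.4145 56.7405,145.4145" fill="none" stroke="#000000"/>
  <polyline points="90.3056,37.8004 57.7544,50.6570 27.3685,78.9422 17.7269,108.3942" fill="none" stroke="#000000"/>
  <polygon points="32.5675,80.1468 68.4622,80.1468 68.4622,86.9561 32.5675,86.9561" fill="none" stroke="#000000"/>
  <polygon points="66.6168,20.2577 104.5203,84.9795 136.0580,46.7334 31.5145,102.4344 115.0731,132.8856" fill="none" stroke="#000000"/>
  <polygon points="6.1828,39.5616 46.3156,39.5616 46.3156,100.0063 6.1828,100.0063" fill="none" stroke="#000000"/>
</svg>

Machine Y-up, SVG Y-down with viewBox height 148.6668, so y_svg = 148.6668 − y_machine; X carries over. Every run uses S747, so all elements get stroke `#000000` (cut).

Run 1: The run returns to its start, so emit a `<polygon>` with points (Y-flipped): 58.4695,4.8597 119.1344,4.8597 119.1344,59.7293 58.4695,59.7293.

Run 2: The run is open, so emit a `<polyline>` with points (Y-flipped): 133.7238,41.3112 149.1220,44.4465 145.9184,54.1149 132.6351,46.0050.

Run 3: The run returns to its start, so emit a `<polygon>` with points (Y-flipped): 56.7405,78.3893 75.8607,78.3893 75.8607,145.4145 56.7405,145.4145.

Run 4: The run is open, so emit a `<polyline>` with points (Y-flipped): 90.3056,37.8004 57.7544,50.6570 27.3685,78.9422 17.7269,108.3942.

Run 5: The run returns to its start, so emit a `<polygon>` with points (Y-flipped): 32.5675,80.1468 68.4622,80.1468 68.4622,86.9561 32.5675,86.9561.

Run 6: The run returns to its start, so emit a `<polygon>` with points (Y-flipped): 66.6168,20.2577 104.5203,84.9795 136.0580,46.7334 31.5145,102.4344 115.0731,132.8856.

Run 7: The run returns to its start, so emit a `<polygon>` with points (Y-flipped): 6.1828,39.5616 46.3156,39.5616 46.3156,100.0063 6.1828,100.0063.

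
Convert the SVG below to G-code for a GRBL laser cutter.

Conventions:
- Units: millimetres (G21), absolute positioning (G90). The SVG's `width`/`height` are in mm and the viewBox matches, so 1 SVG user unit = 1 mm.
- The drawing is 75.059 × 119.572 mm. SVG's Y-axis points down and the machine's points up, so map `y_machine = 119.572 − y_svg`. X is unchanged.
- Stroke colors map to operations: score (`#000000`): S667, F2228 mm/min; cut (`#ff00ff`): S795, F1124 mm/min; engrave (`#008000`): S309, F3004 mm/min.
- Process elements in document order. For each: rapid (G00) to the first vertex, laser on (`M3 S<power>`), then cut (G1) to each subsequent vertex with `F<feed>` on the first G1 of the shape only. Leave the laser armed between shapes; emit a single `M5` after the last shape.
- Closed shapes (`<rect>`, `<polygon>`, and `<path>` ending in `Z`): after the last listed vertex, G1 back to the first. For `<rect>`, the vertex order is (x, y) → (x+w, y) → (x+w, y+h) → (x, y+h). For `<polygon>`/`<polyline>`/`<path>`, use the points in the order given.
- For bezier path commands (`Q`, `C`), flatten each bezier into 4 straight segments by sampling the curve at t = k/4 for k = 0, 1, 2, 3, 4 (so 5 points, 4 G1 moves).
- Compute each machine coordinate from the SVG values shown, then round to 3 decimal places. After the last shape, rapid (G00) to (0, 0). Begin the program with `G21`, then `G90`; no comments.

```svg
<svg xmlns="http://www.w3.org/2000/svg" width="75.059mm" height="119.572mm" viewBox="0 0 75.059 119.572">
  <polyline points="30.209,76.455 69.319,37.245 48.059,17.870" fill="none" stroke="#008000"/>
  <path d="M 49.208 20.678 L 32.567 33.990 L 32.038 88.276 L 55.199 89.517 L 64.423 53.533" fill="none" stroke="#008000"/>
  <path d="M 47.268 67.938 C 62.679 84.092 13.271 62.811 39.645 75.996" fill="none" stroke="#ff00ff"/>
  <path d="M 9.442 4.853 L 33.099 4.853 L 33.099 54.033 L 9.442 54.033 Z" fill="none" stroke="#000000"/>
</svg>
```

viewBox `0 0 75.059 119.572` with mm width/height → 1 unit = 1 mm. Flip: y_m = 119.572 − y_svg.

**Shape 1** — `<polyline>` open polyline, stroke `#008000` → engrave (S309, F3004). Machine vertices: (30.209,43.117) → (69.319,82.327) → (48.059,101.702). Open path.

**Shape 2** — `<path>` open polyline, stroke `#008000` → engrave (S309, F3004). Machine vertices: (49.208,98.894) → (32.567,85.582) → (32.038,31.296) → (55.199,30.055) → (64.423,66.039). Open path.

**Shape 3** — `<path>` cubic bezier, stroke `#ff00ff` → cut (S795, F1124). Control points (SVG): P0=(47.268,67.938), P1=(62.679,84.092), P2=(13.271,62.811), P3=(39.645,75.996); sampled at t=k/4. Machine vertices: (47.268,51.634) → (48.870,45.414) → (39.345,46.492) → (31.877,48.126) → (39.645,43.576). Open path.

**Shape 4** — `<path>` rectangle, stroke `#000000` → score (S667, F2228). Machine vertices: (9.442,114.719) → (33.099,114.719) → (33.099,65.539) → (9.442,65.539) → (9.442,114.719). Closed: final G1 returns to the first vertex.

G21
G90
G00 X30.209 Y43.117
M3 S309
G1 X69.319 Y82.327 F3004
G1 X48.059 Y101.702
G00 X49.208 Y98.894
M3 S309
G1 X32.567 Y85.582 F3004
G1 X32.038 Y31.296
G1 X55.199 Y30.055
G1 X64.423 Y66.039
G00 X47.268 Y51.634
M3 S795
G1 X48.870 Y45.414 F1124
G1 X39.345 Y46.492
G1 X31.877 Y48.126
G1 X39.645 Y43.576
G00 X9.442 Y114.719
M3 S667
G1 X33.099 Y114.719 F2228
G1 X33.099 Y65.539
G1 X9.442 Y65.539
G1 X9.442 Y114.719
M5
G00 X0.000 Y0.000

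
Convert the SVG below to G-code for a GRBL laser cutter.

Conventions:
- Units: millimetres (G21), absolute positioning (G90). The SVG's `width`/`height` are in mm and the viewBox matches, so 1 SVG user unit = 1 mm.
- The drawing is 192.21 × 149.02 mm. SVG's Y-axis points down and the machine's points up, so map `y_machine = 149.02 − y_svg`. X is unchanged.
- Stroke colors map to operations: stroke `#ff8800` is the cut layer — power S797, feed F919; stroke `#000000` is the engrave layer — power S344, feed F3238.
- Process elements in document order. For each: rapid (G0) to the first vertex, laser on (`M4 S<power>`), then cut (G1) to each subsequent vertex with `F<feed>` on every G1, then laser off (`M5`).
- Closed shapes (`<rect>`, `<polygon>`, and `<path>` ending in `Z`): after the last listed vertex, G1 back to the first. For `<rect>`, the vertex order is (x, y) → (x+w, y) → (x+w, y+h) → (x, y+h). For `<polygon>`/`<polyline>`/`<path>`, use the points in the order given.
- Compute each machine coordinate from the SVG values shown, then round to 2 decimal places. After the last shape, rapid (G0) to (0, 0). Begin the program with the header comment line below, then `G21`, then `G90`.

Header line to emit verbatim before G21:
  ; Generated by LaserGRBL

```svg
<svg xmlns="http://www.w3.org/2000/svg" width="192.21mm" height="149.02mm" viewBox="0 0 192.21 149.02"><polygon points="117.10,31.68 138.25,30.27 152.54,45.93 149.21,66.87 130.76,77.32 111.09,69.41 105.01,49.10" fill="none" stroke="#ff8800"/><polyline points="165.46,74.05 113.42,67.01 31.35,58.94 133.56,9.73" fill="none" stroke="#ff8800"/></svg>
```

viewBox `0 0 192.21 149.02` with mm width/height → 1 unit = 1 mm. Flip: y_m = 149.02 − y_svg.

**Shape 1** — `<polygon>` regular polygon, stroke `#ff8800` → cut (S797, F919). Machine vertices: (117.10,117.34) → (138.25,118.75) → (152.54,103.09) → (149.21,82.15) → (130.76,71.70) → (111.09,79.61) → (105.01,99.92) → (117.10,117.34). Closed: final G1 returns to the first vertex.

**Shape 2** — `<polyline>` open polyline, stroke `#ff8800` → cut (S797, F919). Machine vertices: (165.46,74.97) → (113.42,82.01) → (31.35,90.08) → (133.56,139.29). Open path.

; Generated by LaserGRBL
G21
G90
G0 X117.10 Y117.34
M4 S797
G1 X138.25 Y118.75 F919
G1 X152.54 Y103.09 F919
G1 X149.21 Y82.15 F919
G1 X130.76 Y71.70 F919
G1 X111.09 Y79.61 F919
G1 X105.01 Y99.92 F919
G1 X117.10 Y117.34 F919
M5
G0 X165.46 Y74.97
M4 S797
G1 X113.42 Y82.01 F919
G1 X31.35 Y90.08 F919
G1 X133.56 Y139.29 F919
M5
G0 X0.00 Y0.00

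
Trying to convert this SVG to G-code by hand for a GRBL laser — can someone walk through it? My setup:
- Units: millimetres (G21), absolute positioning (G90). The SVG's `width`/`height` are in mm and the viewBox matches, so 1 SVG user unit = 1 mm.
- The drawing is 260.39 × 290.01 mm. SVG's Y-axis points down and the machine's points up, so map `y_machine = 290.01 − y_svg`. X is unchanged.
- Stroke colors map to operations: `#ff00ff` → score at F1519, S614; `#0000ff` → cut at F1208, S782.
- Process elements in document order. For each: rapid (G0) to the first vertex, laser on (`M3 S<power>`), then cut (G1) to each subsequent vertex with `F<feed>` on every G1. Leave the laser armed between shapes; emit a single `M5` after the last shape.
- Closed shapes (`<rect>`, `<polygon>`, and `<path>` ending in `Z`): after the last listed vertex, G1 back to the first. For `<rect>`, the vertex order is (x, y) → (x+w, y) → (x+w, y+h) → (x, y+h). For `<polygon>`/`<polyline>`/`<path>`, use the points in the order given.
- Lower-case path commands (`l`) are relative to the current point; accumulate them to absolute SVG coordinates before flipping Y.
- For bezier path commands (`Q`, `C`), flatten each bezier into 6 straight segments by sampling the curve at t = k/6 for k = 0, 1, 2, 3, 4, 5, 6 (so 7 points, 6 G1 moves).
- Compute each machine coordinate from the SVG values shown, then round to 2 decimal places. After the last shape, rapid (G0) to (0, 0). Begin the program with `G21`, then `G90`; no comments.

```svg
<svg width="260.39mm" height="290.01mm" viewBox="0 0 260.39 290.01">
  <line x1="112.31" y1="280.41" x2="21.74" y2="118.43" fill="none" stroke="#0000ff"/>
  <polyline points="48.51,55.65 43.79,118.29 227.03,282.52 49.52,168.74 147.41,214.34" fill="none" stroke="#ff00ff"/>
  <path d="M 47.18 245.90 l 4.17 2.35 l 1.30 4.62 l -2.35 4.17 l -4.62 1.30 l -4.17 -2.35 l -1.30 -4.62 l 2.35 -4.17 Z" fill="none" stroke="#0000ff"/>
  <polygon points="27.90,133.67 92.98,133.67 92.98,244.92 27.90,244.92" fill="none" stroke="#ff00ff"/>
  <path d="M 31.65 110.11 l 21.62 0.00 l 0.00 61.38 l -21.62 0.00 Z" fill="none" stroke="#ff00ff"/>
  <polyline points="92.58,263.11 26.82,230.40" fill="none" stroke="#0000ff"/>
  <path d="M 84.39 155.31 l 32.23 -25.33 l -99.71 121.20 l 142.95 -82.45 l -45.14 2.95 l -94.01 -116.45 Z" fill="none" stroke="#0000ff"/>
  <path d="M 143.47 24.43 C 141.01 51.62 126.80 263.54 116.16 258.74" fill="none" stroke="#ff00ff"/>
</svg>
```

G21
G90
G0 X112.31 Y9.60
M3 S782
G1 X21.74 Y171.58 F1208
G0 X48.51 Y234.36
M3 S614
G1 X43.79 Y171.72 F1519
G1 X227.03 Y7.49 F1519
G1 X49.52 Y121.27 F1519
G1 X147.41 Y75.67 F1519
G0 X47.18 Y44.11
M3 S782
G1 X51.35 Y41.76 F1208
G1 X52.65 Y37.14 F1208
G1 X50.30 Y32.97 F1208
G1 X45.68 Y31.67 F1208
G1 X41.51 Y34.02 F1208
G1 X40.21 Y38.64 F1208
G1 X42.56 Y42.81 F1208
G1 X47.18 Y44.11 F1208
G0 X27.90 Y156.34
M3 S614
G1 X92.98 Y156.34 F1519
G1 X92.98 Y45.09 F1519
G1 X27.90 Y45.09 F1519
G1 X27.90 Y156.34 F1519
G0 X31.65 Y179.90
M3 S614
G1 X53.27 Y179.90 F1519
G1 X53.27 Y118.52 F1519
G1 X31.65 Y118.52 F1519
G1 X31.65 Y179.90 F1519
G0 X92.58 Y26.90
M3 S782
G1 X26.82 Y59.61 F1208
G0 X84.39 Y134.70
M3 S782
G1 X116.62 Y160.03 F1208
G1 X16.91 Y38.83 F1208
G1 X159.86 Y121.28 F1208
G1 X114.72 Y118.33 F1208
G1 X20.71 Y234.78 F1208
G1 X84.39 Y134.70 F1208
G0 X143.47 Y265.58
M3 S614
G1 X141.33 Y238.45 F1519
G1 X137.66 Y191.68 F1519
G1 X132.88 Y136.43 F1519
G1 X127.42 Y83.84 F1519
G1 X121.71 Y45.07 F1519
G1 X116.16 Y31.27 F1519
M5
G0 X0.00 Y0.00

Since the viewBox matches the mm dimensions, user units are millimetres directly. The only transform is the Y-flip y_m = 290.01 − y_svg.

Shape 1 is a line segment drawn with `<line>`. Its stroke #0000ff means cut at S782, F1208. After flipping Y the toolpath is (112.31,9.60) → (21.74,171.58).

Shape 2 is a open polyline drawn with `<polyline>`. Its stroke #ff00ff means score at S614, F1519. After flipping Y the toolpath is (48.51,234.36) → (43.79,171.72) → (227.03,7.49) → (49.52,121.27) → (147.41,75.67).

Shape 3 is a regular polygon drawn with `<path>`. Its stroke #0000ff means cut at S782, F1208. After flipping Y the toolpath is (47.18,44.11) → (51.35,41.76) → (52.65,37.14) → (50.30,32.97) → (45.68,31.67) → (41.51,34.02) → (40.21,38.64) → (42.56,42.81) → (47.18,44.11), returning to the start.

Shape 4 is a rectangle drawn with `<polygon>`. Its stroke #ff00ff means score at S614, F1519. After flipping Y the toolpath is (27.90,156.34) → (92.98,156.34) → (92.98,45.09) → (27.90,45.09) → (27.90,156.34), returning to the start.

Shape 5 is a rectangle drawn with `<path>`. Its stroke #ff00ff means score at S614, F1519. After flipping Y the toolpath is (31.65,179.90) → (53.27,179.90) → (53.27,118.52) → (31.65,118.52) → (31.65,179.90), returning to the start.

Shape 6 is a line segment drawn with `<polyline>`. Its stroke #0000ff means cut at S782, F1208. After flipping Y the toolpath is (92.58,26.90) → (26.82,59.61).

Shape 7 is a closed polygon drawn with `<path>`. Its stroke #0000ff means cut at S782, F1208. After flipping Y the toolpath is (84.39,134.70) → (116.62,160.03) → (16.91,38.83) → (159.86,121.28) → (114.72,118.33) → (20.71,234.78) → (84.39,134.70), returning to the start.

Shape 8 is a cubic bezier drawn with `<path>`. Its stroke #ff00ff means score at S614, F1519. After flipping Y the toolpath is (143.47,265.58) → (141.33,238.45) → (137.66,191.68) → (132.88,136.43) → (127.42,83.84) → (121.71,45.07) → (116.16,31.27).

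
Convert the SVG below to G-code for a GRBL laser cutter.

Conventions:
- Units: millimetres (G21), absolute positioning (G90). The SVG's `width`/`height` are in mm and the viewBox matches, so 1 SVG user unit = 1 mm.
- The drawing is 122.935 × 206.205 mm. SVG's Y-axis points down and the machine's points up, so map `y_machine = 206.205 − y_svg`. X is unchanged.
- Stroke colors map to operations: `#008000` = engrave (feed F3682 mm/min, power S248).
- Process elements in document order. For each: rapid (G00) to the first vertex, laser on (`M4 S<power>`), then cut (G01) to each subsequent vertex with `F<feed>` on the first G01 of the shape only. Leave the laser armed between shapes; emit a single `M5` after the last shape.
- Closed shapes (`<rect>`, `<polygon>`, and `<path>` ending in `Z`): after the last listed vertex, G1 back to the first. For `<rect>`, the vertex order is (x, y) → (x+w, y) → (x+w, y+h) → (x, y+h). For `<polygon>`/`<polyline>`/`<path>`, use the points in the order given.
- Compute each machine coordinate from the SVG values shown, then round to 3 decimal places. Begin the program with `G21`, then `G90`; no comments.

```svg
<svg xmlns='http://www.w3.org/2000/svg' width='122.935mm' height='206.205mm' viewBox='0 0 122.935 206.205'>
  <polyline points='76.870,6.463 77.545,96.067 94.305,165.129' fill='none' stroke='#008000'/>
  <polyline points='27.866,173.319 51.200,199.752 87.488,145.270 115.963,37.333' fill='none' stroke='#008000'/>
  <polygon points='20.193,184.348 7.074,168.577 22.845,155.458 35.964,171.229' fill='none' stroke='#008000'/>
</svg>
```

G21
G90
G00 X76.870 Y199.742
M4 S248
G01 X77.545 Y110.138 F3682
G01 X94.305 Y41.076
G00 X27.866 Y32.886
M4 S248
G01 X51.200 Y6.453 F3682
G01 X87.488 Y60.935
G01 X115.963 Y168.872
G00 X20.193 Y21.857
M4 S248
G01 X7.074 Y37.628 F3682
G01 X22.845 Y50.747
G01 X35.964 Y34.976
G01 X20.193 Y21.857
M5

viewBox `0 0 122.935 206.205` with mm width/height → 1 unit = 1 mm. Flip: y_m = 206.205 − y_svg.

**Shape 1** — `<polyline>` open polyline, stroke `#008000` → engrave (S248, F3682). Machine vertices: (76.870,199.742) → (77.545,110.138) → (94.305,41.076). Open path.

**Shape 2** — `<polyline>` open polyline, stroke `#008000` → engrave (S248, F3682). Machine vertices: (27.866,32.886) → (51.200,6.453) → (87.488,60.935) → (115.963,168.872). Open path.

**Shape 3** — `<polygon>` regular polygon, stroke `#008000` → engrave (S248, F3682). Machine vertices: (20.193,21.857) → (7.074,37.628) → (22.845,50.747) → (35.964,34.976) → (20.193,21.857). Closed: final G1 returns to the first vertex.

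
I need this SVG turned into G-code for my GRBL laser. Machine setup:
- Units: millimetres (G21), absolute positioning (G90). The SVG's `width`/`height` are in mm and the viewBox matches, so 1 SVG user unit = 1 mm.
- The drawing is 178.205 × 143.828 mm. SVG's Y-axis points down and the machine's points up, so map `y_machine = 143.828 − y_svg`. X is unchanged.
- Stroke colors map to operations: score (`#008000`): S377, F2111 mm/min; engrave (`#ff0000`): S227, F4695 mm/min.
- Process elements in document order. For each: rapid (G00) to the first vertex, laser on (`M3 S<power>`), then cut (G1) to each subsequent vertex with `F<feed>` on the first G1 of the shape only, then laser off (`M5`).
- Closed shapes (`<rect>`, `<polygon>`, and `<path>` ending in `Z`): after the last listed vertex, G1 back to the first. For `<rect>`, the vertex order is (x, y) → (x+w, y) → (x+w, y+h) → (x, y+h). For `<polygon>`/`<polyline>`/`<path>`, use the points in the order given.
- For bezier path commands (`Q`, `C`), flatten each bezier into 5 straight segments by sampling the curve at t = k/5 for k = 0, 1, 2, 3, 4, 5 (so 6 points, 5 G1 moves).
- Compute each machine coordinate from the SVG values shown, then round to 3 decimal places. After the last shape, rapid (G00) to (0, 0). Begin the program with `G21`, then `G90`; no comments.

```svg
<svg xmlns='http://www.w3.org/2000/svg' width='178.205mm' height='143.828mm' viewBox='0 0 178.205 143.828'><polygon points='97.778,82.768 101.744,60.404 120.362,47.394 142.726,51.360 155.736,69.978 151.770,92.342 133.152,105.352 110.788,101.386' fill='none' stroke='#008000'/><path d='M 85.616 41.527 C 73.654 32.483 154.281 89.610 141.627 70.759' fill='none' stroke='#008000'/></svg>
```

1 u = 1 mm; y_m = 143.828 − y.

[1] `<polygon>` regular polygon, #008000→score S377 F2111: (97.778,61.060) → (101.744,83.424) → (120.362,96.434) → (142.726,92.468) → (155.736,73.850) → (151.770,51.486) → (133.152,38.476) → (110.788,42.442) → (97.778,61.060) (closed)

[2] `<path>` cubic bezier, #008000→score S377 F2111: (85.616,102.301) → (88.063,100.924) → (103.809,90.489) → (123.933,77.820) → (139.513,69.739) → (141.627,73.069)

G21
G90
G00 X97.778 Y61.060
M3 S377
G1 X101.744 Y83.424 F2111
G1 X120.362 Y96.434
G1 X142.726 Y92.468
G1 X155.736 Y73.850
G1 X151.770 Y51.486
G1 X133.152 Y38.476
G1 X110.788 Y42.442
G1 X97.778 Y61.060
M5
G00 X85.616 Y102.301
M3 S377
G1 X88.063 Y100.924 F2111
G1 X103.809 Y90.489
G1 X123.933 Y77.820
G1 X139.513 Y69.739
G1 X141.627 Y73.069
M5
G00 X0.000 Y0.000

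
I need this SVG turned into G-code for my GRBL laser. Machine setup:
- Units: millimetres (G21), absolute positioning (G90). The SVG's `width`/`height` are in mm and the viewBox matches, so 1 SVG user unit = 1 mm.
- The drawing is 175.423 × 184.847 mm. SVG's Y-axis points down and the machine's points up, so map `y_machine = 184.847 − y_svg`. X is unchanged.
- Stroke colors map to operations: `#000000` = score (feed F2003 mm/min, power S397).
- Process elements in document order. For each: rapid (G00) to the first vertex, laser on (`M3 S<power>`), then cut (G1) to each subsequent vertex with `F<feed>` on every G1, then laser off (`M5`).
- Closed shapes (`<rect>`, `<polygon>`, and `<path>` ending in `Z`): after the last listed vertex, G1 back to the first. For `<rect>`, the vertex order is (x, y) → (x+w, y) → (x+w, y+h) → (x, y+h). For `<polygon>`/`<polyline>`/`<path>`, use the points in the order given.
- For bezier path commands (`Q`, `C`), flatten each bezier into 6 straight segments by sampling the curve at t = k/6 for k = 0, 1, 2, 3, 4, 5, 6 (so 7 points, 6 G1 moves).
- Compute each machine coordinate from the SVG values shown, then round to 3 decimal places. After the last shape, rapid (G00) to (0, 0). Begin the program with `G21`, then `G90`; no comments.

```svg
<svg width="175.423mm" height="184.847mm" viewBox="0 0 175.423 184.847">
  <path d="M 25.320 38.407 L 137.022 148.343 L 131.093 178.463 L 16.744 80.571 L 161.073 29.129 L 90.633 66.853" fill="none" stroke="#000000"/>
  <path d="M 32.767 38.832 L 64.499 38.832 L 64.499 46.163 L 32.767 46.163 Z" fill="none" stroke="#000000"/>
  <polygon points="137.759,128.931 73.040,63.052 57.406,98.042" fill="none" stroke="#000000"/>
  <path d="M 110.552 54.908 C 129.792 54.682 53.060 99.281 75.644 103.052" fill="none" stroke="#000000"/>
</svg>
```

G21
G90
G00 X25.320 Y146.440
M3 S397
G1 X137.022 Y36.504 F2003
G1 X131.093 Y6.384 F2003
G1 X16.744 Y104.276 F2003
G1 X161.073 Y155.718 F2003
G1 X90.633 Y117.994 F2003
M5
G00 X32.767 Y146.015
M3 S397
G1 X64.499 Y146.015 F2003
G1 X64.499 Y138.684 F2003
G1 X32.767 Y138.684 F2003
G1 X32.767 Y146.015 F2003
M5
G00 X137.759 Y55.916
M3 S397
G1 X73.040 Y121.795 F2003
G1 X57.406 Y86.805 F2003
G1 X137.759 Y55.916 F2003
M5
G00 X110.552 Y129.939
M3 S397
G1 X113.078 Y126.713 F2003
G1 X105.034 Y118.396 F2003
G1 X91.844 Y107.366 F2003
G1 X78.932 Y96.003 F2003
G1 X71.724 Y86.686 F2003
G1 X75.644 Y81.795 F2003
M5
G00 X0.000 Y0.000

viewBox `0 0 175.423 184.847` with mm width/height → 1 unit = 1 mm. Flip: y_m = 184.847 − y_svg.

**Shape 1** — `<path>` open polyline, stroke `#000000` → score (S397, F2003). Machine vertices: (25.320,146.440) → (137.022,36.504) → (131.093,6.384) → (16.744,104.276) → (161.073,155.718) → (90.633,117.994). Open path.

**Shape 2** — `<path>` rectangle, stroke `#000000` → score (S397, F2003). Machine vertices: (32.767,146.015) → (64.499,146.015) → (64.499,138.684) → (32.767,138.684) → (32.767,146.015). Closed: final G1 returns to the first vertex.

**Shape 3** — `<polygon>` closed polygon, stroke `#000000` → score (S397, F2003). Machine vertices: (137.759,55.916) → (73.040,121.795) → (57.406,86.805) → (137.759,55.916). Closed: final G1 returns to the first vertex.

**Shape 4** — `<path>` cubic bezier, stroke `#000000` → score (S397, F2003). Control points (SVG): P0=(110.552,54.908), P1=(129.792,54.682), P2=(53.060,99.281), P3=(75.644,103.052); sampled at t=k/6. Machine vertices: (110.552,129.939) → (113.078,126.713) → (105.034,118.396) → (91.844,107.366) → (78.932,96.003) → (71.724,86.686) → (75.644,81.795). Open path.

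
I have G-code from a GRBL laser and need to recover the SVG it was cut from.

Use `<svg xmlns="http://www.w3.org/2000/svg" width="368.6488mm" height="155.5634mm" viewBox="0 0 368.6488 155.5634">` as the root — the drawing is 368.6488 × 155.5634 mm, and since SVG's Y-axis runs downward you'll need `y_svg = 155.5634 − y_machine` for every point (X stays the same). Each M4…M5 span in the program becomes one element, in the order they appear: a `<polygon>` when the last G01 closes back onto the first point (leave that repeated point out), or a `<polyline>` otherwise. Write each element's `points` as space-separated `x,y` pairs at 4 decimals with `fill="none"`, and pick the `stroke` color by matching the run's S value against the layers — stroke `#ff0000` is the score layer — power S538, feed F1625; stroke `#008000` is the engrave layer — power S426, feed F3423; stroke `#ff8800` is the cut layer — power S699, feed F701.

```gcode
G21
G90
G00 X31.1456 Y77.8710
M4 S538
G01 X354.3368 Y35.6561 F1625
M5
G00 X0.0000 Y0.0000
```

<svg xmlns="http://www.w3.org/2000/svg" width="368.6488mm" height="155.5634mm" viewBox="0 0 368.6488 155.5634">
  <polyline points="31.1456,77.6924 354.3368,119.9073" fill="none" stroke="#ff0000"/>
</svg>

y_svg = 155.5634 − y_m. Every run uses S538, so all elements get stroke `#ff0000` (score).

[1] open run; points: 31.1456,77.6924 354.3368,119.9073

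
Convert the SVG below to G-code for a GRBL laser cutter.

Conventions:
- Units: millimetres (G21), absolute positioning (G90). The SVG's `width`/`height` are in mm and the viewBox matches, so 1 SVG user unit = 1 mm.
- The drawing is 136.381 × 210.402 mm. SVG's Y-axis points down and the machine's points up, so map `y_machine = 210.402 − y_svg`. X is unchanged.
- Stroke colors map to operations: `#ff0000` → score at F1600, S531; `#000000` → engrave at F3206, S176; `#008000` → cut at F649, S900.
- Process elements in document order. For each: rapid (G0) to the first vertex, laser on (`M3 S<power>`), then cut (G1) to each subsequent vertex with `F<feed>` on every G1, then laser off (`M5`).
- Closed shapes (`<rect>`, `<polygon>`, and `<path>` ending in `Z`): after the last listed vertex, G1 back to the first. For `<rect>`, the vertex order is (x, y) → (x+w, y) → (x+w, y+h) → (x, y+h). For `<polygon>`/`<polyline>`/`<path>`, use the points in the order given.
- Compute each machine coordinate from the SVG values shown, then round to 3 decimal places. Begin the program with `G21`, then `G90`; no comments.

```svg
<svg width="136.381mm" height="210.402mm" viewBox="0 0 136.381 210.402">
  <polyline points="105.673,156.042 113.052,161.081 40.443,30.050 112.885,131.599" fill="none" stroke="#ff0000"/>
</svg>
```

G21
G90
G0 X105.673 Y54.360
M3 S531
G1 X113.052 Y49.321 F1600
G1 X40.443 Y180.352 F1600
G1 X112.885 Y78.803 F1600
M5

1 u = 1 mm; y_m = 210.402 − y.

[1] `<polyline>` open polyline, #ff0000→score S531 F1600: (105.673,54.360) → (113.052,49.321) → (40.443,180.352) → (112.885,78.803)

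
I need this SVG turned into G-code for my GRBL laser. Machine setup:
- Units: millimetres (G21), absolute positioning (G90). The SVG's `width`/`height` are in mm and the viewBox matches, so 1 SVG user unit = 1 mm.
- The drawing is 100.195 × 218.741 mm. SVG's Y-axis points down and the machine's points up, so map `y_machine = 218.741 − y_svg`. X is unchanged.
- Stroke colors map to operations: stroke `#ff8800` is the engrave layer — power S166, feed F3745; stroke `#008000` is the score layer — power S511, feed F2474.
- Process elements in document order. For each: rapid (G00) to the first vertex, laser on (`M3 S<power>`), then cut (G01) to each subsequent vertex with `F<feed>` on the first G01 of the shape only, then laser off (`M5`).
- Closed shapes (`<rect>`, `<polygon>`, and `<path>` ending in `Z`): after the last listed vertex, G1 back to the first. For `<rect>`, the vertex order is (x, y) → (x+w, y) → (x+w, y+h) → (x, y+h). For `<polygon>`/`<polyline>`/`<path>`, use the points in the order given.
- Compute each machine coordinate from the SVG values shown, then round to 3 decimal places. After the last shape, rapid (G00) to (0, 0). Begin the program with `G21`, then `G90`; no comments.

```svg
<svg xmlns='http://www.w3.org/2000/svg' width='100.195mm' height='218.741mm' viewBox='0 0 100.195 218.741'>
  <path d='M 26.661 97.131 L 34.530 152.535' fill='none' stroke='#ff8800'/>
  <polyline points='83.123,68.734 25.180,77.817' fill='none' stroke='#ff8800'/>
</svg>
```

G21
G90
G00 X26.661 Y121.610
M3 S166
G01 X34.530 Y66.206 F3745
M5
G00 X83.123 Y150.007
M3 S166
G01 X25.180 Y140.924 F3745
M5
G00 X0.000 Y0.000

Since the viewBox matches the mm dimensions, user units are millimetres directly. The only transform is the Y-flip y_m = 218.741 − y_svg.

Shape 1 is a line segment drawn with `<path>`. Its stroke #ff8800 means engrave at S166, F3745. After flipping Y the toolpath is (26.661,121.610) → (34.530,66.206).

Shape 2 is a line segment drawn with `<polyline>`. Its stroke #ff8800 means engrave at S166, F3745. After flipping Y the toolpath is (83.123,150.007) → (25.180,140.924).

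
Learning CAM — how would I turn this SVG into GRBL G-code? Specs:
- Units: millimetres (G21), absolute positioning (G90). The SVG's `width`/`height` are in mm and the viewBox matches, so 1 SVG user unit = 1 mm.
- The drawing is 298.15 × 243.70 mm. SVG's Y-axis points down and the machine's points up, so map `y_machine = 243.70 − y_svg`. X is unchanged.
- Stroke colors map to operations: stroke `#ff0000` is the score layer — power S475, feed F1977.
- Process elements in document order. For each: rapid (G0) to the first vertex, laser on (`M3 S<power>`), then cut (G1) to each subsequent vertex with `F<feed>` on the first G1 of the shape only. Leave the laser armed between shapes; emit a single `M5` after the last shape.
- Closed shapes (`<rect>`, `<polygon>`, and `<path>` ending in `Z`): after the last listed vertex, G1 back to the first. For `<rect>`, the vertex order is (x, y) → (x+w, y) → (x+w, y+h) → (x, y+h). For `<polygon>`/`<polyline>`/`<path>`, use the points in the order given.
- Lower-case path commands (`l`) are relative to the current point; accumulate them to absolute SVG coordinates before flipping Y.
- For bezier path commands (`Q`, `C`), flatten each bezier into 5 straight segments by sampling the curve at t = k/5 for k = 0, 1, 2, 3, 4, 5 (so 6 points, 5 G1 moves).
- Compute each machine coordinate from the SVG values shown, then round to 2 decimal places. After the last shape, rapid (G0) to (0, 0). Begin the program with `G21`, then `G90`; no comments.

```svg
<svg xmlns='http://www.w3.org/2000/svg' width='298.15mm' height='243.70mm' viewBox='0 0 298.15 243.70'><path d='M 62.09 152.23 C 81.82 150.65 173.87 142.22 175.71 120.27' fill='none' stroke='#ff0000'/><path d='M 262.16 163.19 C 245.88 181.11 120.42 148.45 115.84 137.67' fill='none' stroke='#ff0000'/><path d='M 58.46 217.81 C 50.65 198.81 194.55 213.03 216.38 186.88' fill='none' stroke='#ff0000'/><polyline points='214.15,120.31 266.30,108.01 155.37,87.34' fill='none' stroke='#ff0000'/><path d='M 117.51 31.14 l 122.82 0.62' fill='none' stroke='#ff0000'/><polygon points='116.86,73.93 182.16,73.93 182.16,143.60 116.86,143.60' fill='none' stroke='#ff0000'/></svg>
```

1 u = 1 mm; y_m = 243.70 − y.

[1] `<path>` cubic bezier, #ff0000→score S475 F1977: (62.09,91.47) → (81.31,93.29) → (110.08,97.08) → (140.60,103.15) → (165.08,111.83) → (175.71,123.43)

[2] `<path>` cubic bezier, #ff0000→score S475 F1977: (262.16,80.51) → (241.13,75.25) → (204.94,78.65) → (164.63,87.23) → (131.25,97.52) → (115.84,106.03)

[3] `<path>` cubic bezier, #ff0000→score S475 F1977: (58.46,25.89) → (69.79,33.89) → (104.39,37.45) → (149.11,40.11) → (190.82,45.39) → (216.38,56.82)

[4] `<polyline>` open polyline, #ff0000→score S475 F1977: (214.15,123.39) → (266.30,135.69) → (155.37,156.36)

[5] `<path>` line segment, #ff0000→score S475 F1977: (117.51,212.56) → (240.33,211.94)

[6] `<polygon>` rectangle, #ff0000→score S475 F1977: (116.86,169.77) → (182.16,169.77) → (182.16,100.10) → (116.86,100.10) → (116.86,169.77) (closed)

G21
G90
G0 X62.09 Y91.47
M3 S475
G1 X81.31 Y93.29 F1977
G1 X110.08 Y97.08
G1 X140.60 Y103.15
G1 X165.08 Y111.83
G1 X175.71 Y123.43
G0 X262.16 Y80.51
M3 S475
G1 X241.13 Y75.25 F1977
G1 X204.94 Y78.65
G1 X164.63 Y87.23
G1 X131.25 Y97.52
G1 X115.84 Y106.03
G0 X58.46 Y25.89
M3 S475
G1 X69.79 Y33.89 F1977
G1 X104.39 Y37.45
G1 X149.11 Y40.11
G1 X190.82 Y45.39
G1 X216.38 Y56.82
G0 X214.15 Y123.39
M3 S475
G1 X266.30 Y135.69 F1977
G1 X155.37 Y156.36
G0 X117.51 Y212.56
M3 S475
G1 X240.33 Y211.94 F1977
G0 X116.86 Y169.77
M3 S475
G1 X182.16 Y169.77 F1977
G1 X182.16 Y100.10
G1 X116.86 Y100.10
G1 X116.86 Y169.77
M5
G0 X0.00 Y0.00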